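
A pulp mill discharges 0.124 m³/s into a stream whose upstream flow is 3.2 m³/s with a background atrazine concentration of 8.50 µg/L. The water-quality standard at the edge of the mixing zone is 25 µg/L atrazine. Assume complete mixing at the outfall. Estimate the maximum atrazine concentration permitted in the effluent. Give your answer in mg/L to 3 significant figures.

8.50 µg/L = 0.0085 mg/L.
25 µg/L = 0.025 mg/L.
Mass balance: 0.025·3.324 = 0.124·Cₑ + 3.2·0.0085.
Cₑ = (0.0831 − 0.0272) / 0.124 = 0.4508 mg/L.

0.451 mg/L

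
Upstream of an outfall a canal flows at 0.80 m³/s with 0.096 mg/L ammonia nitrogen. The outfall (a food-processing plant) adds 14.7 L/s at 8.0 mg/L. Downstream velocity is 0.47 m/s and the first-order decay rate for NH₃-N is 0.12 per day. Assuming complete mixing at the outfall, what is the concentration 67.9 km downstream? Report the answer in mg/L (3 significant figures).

0.195 mg/L

14.7 L/s = 0.0147 m³/s.
After complete mixing, C₀ = (0.0147·8 + 0.8·0.096) / 0.8147 = 0.2386 mg/L.
Travel time t = 6.79e+04 m / 0.47 m/s = 1.445e+05 s = 1.672 d.
C = 0.2386·exp(−0.12·1.672) = 0.2386·0.8182 = 0.1952 mg/L.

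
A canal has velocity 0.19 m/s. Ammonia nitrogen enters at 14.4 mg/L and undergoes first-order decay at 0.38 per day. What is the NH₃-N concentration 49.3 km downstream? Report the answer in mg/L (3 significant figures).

4.60 mg/L

Travel time t = 49.3 km / 0.19 m/s = 4.93e+04/0.19 = 2.595e+05 s = 3.003 d.
First-order decay: C = 14.4·exp(−0.38·3.003) = 14.4·0.3194 = 4.6 mg/L.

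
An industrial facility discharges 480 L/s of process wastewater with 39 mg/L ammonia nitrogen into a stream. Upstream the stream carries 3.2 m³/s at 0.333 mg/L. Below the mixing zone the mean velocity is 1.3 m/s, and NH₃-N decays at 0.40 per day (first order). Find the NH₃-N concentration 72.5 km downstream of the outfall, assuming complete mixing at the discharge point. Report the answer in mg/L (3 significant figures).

480 L/s = 0.48 m³/s.
After complete mixing, C₀ = (0.48·39 + 3.2·0.333) / 3.68 = 5.377 mg/L.
Travel time t = 7.25e+04 m / 1.3 m/s = 5.577e+04 s = 0.6455 d.
C = 5.377·exp(−0.40·0.6455) = 5.377·0.7724 = 4.153 mg/L.

4.15 mg/L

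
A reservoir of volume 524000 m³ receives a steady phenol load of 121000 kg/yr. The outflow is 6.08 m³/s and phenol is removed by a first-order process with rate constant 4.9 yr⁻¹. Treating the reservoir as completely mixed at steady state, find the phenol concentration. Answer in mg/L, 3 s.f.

Outflow Q = 6.08 m³/s × 3.156e+07 s/yr = 1.919e+08 m³/yr.
Steady-state CSTR mass balance: W = Q·C + k·V·C, so C = W/(Q + kV).
Q + kV = 1.919e+08 + 4.9·524000 = 1.944e+08 m³/yr.
C = 121000/1.944e+08 = 0.0006223 kg/m³ = 0.6223 mg/L.

0.622 mg/L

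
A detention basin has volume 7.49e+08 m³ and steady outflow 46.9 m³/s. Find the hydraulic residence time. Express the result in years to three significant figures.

0.506 yr

Q = 46.9 m³/s × 3.156e+07 s/yr = 1.48e+09 m³/yr.
Hydraulic residence time τ = V/Q = 7.49e+08/1.48e+09 = 0.5061 yr.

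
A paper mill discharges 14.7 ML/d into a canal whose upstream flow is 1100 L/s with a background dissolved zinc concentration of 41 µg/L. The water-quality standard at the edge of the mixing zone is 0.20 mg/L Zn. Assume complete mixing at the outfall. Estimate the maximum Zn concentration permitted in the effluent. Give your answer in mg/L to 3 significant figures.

1.23 mg/L

14.7 ML/d = 0.1701 m³/s.
1100 L/s = 1.1 m³/s.
41 µg/L = 0.041 mg/L.
Mass balance: 0.2·1.27 = 0.1701·Cₑ + 1.1·0.041.
Cₑ = (0.254 − 0.0451) / 0.1701 = 1.228 mg/L.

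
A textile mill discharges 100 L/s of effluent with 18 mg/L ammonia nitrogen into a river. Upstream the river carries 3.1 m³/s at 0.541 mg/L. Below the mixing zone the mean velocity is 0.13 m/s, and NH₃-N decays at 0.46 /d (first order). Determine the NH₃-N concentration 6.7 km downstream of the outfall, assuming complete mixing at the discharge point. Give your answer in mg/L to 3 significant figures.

0.826 mg/L

100 L/s = 0.1 m³/s.
After complete mixing, C₀ = (0.1·18 + 3.1·0.541) / 3.2 = 1.087 mg/L.
Travel time t = 6700 m / 0.13 m/s = 5.154e+04 s = 0.5965 d.
C = 1.087·exp(−0.46·0.5965) = 1.087·0.76 = 0.8258 mg/L.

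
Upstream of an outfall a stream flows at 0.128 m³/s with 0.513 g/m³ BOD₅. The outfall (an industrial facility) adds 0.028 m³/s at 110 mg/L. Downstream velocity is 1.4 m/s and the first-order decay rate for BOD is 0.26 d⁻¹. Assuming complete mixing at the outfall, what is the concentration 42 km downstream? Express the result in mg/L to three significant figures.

After complete mixing, C₀ = (0.028·110 + 0.128·0.513) / 0.156 = 20.16 mg/L.
Travel time t = 4.2e+04 m / 1.4 m/s = 3e+04 s = 0.3472 d.
C = 20.16·exp(−0.26·0.3472) = 20.16·0.9137 = 18.42 mg/L.

18.4 mg/L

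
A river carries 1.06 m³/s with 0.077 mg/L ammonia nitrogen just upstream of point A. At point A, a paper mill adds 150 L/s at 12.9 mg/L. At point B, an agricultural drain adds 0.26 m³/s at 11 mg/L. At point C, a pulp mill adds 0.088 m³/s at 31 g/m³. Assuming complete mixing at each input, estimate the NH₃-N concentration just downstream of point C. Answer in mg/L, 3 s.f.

4.88 mg/L

150 L/s = 0.15 m³/s.
After input A: C = (1.06·0.077 + 0.15·12.9) / 1.21 = 1.667 mg/L.
After input B: C = (1.21·1.667 + 0.26·11) / 1.47 = 3.317 mg/L.
After input C: C = (1.47·3.317 + 0.088·31) / 1.558 = 4.881 mg/L.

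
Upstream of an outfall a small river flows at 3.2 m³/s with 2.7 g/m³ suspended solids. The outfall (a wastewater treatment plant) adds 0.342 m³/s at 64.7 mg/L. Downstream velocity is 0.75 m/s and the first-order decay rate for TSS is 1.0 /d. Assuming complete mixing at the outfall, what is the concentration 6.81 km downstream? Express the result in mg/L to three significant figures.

7.82 mg/L

After complete mixing, C₀ = (0.342·64.7 + 3.2·2.7) / 3.542 = 8.686 mg/L.
Travel time t = 6810 m / 0.75 m/s = 9080 s = 0.1051 d.
C = 8.686·exp(−1.0·0.1051) = 8.686·0.9002 = 7.82 mg/L.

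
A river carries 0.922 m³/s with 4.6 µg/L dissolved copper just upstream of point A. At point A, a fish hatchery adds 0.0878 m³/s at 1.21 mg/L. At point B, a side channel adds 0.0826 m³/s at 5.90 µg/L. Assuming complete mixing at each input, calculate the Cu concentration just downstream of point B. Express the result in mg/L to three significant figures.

4.6 µg/L = 0.0046 mg/L.
After input A: C = (0.922·0.0046 + 0.0878·1.21) / 1.01 = 0.1094 mg/L.
5.90 µg/L = 0.0059 mg/L.
After input B: C = (1.01·0.1094 + 0.0826·0.0059) / 1.092 = 0.1016 mg/L.

0.102 mg/L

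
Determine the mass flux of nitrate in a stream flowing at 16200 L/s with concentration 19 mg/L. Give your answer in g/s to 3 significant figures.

308 g/s

16200 L/s = 16.2 m³/s.
Mass flux = Q·C = 16.2 m³/s × 19 g/m³ = 307.8 g/s.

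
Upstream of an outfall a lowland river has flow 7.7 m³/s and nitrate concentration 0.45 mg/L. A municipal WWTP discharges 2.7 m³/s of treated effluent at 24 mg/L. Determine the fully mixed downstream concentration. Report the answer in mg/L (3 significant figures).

6.56 mg/L

Flow-weighted mixing gives C = (2.7·24 + 7.7·0.45) / (2.7 + 7.7) = 68.27/10.4 = 6.564 mg/L.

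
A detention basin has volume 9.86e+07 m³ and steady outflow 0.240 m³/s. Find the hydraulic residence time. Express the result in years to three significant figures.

Q = 0.240 m³/s × 3.156e+07 s/yr = 7.574e+06 m³/yr.
Hydraulic residence time τ = V/Q = 9.86e+07/7.574e+06 = 13.02 yr.

13.0 yr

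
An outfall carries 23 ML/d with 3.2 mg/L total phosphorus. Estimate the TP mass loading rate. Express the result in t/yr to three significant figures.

26.9 t/yr

23 ML/d = 0.2662 m³/s.
Mass flux = Q·C = 0.2662 m³/s × 3.2 g/m³ = 0.8519 g/s.
= 0.8519 g/s × 31.56 = 26.88 t/yr.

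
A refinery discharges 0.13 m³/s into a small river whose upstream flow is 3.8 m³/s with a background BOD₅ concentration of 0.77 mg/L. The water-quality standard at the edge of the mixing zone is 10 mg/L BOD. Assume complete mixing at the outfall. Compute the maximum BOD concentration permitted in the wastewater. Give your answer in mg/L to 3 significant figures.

Mass balance: 10·3.93 = 0.13·Cₑ + 3.8·0.77.
Cₑ = (39.3 − 2.926) / 0.13 = 279.8 mg/L.

280 mg/L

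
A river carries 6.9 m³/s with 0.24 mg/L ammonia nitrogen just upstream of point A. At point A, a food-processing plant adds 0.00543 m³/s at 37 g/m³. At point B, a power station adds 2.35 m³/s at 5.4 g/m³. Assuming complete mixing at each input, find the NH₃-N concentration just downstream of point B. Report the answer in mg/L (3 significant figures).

1.57 mg/L

After input A: C = (6.9·0.24 + 0.00543·37) / 6.905 = 0.2689 mg/L.
After input B: C = (6.905·0.2689 + 2.35·5.4) / 9.255 = 1.572 mg/L.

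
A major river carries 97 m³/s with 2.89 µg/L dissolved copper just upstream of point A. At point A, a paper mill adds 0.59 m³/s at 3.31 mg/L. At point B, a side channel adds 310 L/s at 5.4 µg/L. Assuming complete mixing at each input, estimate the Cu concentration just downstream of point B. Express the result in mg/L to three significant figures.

2.89 µg/L = 0.00289 mg/L.
After input A: C = (97·0.00289 + 0.59·3.31) / 97.59 = 0.02288 mg/L.
310 L/s = 0.31 m³/s.
5.4 µg/L = 0.0054 mg/L.
After input B: C = (97.59·0.02288 + 0.31·0.0054) / 97.9 = 0.02283 mg/L.

0.0228 mg/L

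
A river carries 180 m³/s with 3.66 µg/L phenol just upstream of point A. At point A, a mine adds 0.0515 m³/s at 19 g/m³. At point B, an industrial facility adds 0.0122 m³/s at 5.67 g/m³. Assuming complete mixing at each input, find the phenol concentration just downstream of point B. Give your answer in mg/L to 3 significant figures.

3.66 µg/L = 0.00366 mg/L.
After input A: C = (180·0.00366 + 0.0515·19) / 180.1 = 0.009094 mg/L.
After input B: C = (180.1·0.009094 + 0.0122·5.67) / 180.1 = 0.009477 mg/L.

0.00948 mg/L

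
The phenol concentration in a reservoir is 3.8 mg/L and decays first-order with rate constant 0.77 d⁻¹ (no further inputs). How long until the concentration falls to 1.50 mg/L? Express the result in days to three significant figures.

t = ln(C₀/C)/k = ln(3.8/1.50)/0.77 = 0.9295/0.77 = 1.207 d.

1.21 d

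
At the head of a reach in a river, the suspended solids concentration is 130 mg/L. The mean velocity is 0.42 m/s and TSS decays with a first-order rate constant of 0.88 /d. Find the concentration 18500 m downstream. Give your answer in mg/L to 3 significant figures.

Travel time t = 18500 m / 0.42 m/s = 1.85e+04/0.42 = 4.405e+04 s = 0.5098 d.
First-order decay: C = 130·exp(−0.88·0.5098) = 130·0.6385 = 83.01 mg/L.

83.0 mg/L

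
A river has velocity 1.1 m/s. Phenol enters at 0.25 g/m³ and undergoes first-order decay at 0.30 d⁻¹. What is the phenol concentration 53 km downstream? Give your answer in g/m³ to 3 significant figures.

Travel time t = 53 km / 1.1 m/s = 5.3e+04/1.1 = 4.818e+04 s = 0.5577 d.
First-order decay: C = 0.25·exp(−0.30·0.5577) = 0.25·0.8459 = 0.2115 g/m³.

0.211 g/m³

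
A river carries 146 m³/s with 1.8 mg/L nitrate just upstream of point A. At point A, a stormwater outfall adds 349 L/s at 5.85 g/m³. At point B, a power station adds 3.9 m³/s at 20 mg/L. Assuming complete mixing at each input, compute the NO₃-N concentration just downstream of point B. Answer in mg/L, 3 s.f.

349 L/s = 0.349 m³/s.
After input A: C = (146·1.8 + 0.349·5.85) / 146.3 = 1.81 mg/L.
After input B: C = (146.3·1.81 + 3.9·20) / 150.2 = 2.282 mg/L.

2.28 mg/L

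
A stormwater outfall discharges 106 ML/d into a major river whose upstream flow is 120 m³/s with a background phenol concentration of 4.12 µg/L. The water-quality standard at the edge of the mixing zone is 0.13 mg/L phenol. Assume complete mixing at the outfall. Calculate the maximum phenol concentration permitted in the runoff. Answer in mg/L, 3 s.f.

106 ML/d = 1.227 m³/s.
4.12 µg/L = 0.00412 mg/L.
Mass balance: 0.13·121.2 = 1.227·Cₑ + 120·0.00412.
Cₑ = (15.76 − 0.4944) / 1.227 = 12.44 mg/L.

12.4 mg/L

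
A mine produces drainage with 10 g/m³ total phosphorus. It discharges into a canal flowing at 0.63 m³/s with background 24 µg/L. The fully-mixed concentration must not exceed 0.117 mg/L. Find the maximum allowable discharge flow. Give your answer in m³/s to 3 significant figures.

0.00593 m³/s

24 µg/L = 0.024 mg/L.
Mass balance at complete mixing: C_std·(Q_w + Q_r) = Q_w·C_e + Q_r·C_b.
Rearranging, Q_w = Q_r·(C_std − C_b)/(C_e − C_std) = 0.63·(0.117 − 0.024) / (10 − 0.117) = 0.005928 m³/s.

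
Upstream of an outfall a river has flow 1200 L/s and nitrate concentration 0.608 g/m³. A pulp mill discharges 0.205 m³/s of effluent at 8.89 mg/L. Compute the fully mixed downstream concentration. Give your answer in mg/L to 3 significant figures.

1.82 mg/L

1200 L/s = 1.2 m³/s.
Flow-weighted mixing gives C = (0.205·8.89 + 1.2·0.608) / (0.205 + 1.2) = 2.552/1.405 = 1.816 mg/L.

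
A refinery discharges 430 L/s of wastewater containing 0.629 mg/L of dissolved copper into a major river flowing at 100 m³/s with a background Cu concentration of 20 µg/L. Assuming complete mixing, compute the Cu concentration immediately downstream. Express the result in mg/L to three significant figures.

0.0226 mg/L

430 L/s = 0.43 m³/s.
20 µg/L = 0.02 mg/L.
Flow-weighted mixing gives C = (0.43·0.629 + 100·0.02) / (0.43 + 100) = 2.27/100.4 = 0.02261 mg/L.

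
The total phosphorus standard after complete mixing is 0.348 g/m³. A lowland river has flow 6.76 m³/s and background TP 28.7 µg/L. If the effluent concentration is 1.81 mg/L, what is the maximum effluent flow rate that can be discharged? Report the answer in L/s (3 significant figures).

1480 L/s

28.7 µg/L = 0.0287 mg/L.
Mass balance at complete mixing: C_std·(Q_w + Q_r) = Q_w·C_e + Q_r·C_b.
Rearranging, Q_w = Q_r·(C_std − C_b)/(C_e − C_std) = 6.76·(0.348 − 0.0287) / (1.81 − 0.348) = 1.476 m³/s.
= 1476 L/s.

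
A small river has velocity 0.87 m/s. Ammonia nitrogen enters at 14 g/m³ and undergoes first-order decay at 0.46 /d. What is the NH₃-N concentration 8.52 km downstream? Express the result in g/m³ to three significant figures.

Travel time t = 8.52 km / 0.87 m/s = 8520/0.87 = 9793 s = 0.1133 d.
First-order decay: C = 14·exp(−0.46·0.1133) = 14·0.9492 = 13.29 g/m³.

13.3 g/m³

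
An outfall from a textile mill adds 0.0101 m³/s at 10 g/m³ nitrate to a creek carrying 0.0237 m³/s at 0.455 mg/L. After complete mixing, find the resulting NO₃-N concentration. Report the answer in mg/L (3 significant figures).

3.31 mg/L

Flow-weighted mixing gives C = (0.0101·10 + 0.0237·0.455) / (0.0101 + 0.0237) = 0.1118/0.0338 = 3.307 mg/L.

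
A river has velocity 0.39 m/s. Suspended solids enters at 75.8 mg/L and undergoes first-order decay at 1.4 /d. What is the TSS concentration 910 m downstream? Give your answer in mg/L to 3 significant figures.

73.0 mg/L

Travel time t = 910 m / 0.39 m/s = 910/0.39 = 2333 s = 0.02701 d.
First-order decay: C = 75.8·exp(−1.4·0.02701) = 75.8·0.9629 = 72.99 mg/L.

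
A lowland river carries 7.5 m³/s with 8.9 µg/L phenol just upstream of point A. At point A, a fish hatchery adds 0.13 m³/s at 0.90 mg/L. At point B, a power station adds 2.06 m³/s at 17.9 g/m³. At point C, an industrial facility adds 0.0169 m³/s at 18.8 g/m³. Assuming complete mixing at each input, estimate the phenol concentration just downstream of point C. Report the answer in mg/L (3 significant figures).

3.85 mg/L

8.9 µg/L = 0.0089 mg/L.
After input A: C = (7.5·0.0089 + 0.13·0.9) / 7.63 = 0.02408 mg/L.
After input B: C = (7.63·0.02408 + 2.06·17.9) / 9.69 = 3.824 mg/L.
After input C: C = (9.69·3.824 + 0.0169·18.8) / 9.707 = 3.85 mg/L.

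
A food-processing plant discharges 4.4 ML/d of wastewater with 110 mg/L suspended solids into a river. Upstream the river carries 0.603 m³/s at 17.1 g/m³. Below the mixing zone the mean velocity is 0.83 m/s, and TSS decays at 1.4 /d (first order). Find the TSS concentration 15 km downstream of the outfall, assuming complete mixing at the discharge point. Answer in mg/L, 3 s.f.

4.4 ML/d = 0.05093 m³/s.
After complete mixing, C₀ = (0.05093·110 + 0.603·17.1) / 0.6539 = 24.33 mg/L.
Travel time t = 1.5e+04 m / 0.83 m/s = 1.807e+04 s = 0.2092 d.
C = 24.33·exp(−1.4·0.2092) = 24.33·0.7461 = 18.16 mg/L.

18.2 mg/L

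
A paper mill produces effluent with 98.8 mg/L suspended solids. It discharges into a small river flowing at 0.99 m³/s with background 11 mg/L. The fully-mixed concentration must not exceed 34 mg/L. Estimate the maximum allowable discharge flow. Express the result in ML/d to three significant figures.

30.4 ML/d

Mass balance at complete mixing: C_std·(Q_w + Q_r) = Q_w·C_e + Q_r·C_b.
Rearranging, Q_w = Q_r·(C_std − C_b)/(C_e − C_std) = 0.99·(34 − 11) / (98.8 − 34) = 0.3514 m³/s.
= 30.36 ML/d.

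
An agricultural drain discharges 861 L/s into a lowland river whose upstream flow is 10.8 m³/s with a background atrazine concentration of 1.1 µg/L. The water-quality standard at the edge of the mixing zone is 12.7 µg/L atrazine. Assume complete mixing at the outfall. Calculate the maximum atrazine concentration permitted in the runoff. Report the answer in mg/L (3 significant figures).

0.158 mg/L

861 L/s = 0.861 m³/s.
1.1 µg/L = 0.0011 mg/L.
12.7 µg/L = 0.0127 mg/L.
Mass balance: 0.0127·11.66 = 0.861·Cₑ + 10.8·0.0011.
Cₑ = (0.1481 − 0.01188) / 0.861 = 0.1582 mg/L.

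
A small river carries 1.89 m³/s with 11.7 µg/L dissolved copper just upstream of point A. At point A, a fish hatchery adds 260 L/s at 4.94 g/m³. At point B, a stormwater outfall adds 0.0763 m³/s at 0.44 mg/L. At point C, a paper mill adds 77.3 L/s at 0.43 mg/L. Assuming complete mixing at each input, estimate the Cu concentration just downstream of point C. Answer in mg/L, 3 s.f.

0.596 mg/L

11.7 µg/L = 0.0117 mg/L.
260 L/s = 0.26 m³/s.
After input A: C = (1.89·0.0117 + 0.26·4.94) / 2.15 = 0.6077 mg/L.
After input B: C = (2.15·0.6077 + 0.0763·0.44) / 2.226 = 0.6019 mg/L.
77.3 L/s = 0.0773 m³/s.
After input C: C = (2.226·0.6019 + 0.0773·0.43) / 2.304 = 0.5962 mg/L.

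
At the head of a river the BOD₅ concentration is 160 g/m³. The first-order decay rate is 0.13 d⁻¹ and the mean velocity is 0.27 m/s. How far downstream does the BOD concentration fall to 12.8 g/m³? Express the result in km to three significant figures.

453 km

From C = C₀·e^(−kt), t = ln(C₀/C)/k = ln(160/12.8)/0.13 = 2.526/0.13 = 19.43 d.
Distance = v·t = 0.27 m/s × 1.679e+06 s = 4.532e+05 m = 453.2 km.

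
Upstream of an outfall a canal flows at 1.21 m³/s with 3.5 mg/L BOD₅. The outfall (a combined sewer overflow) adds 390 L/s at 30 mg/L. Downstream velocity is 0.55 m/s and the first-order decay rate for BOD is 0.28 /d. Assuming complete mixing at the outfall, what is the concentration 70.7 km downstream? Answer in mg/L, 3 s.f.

390 L/s = 0.39 m³/s.
After complete mixing, C₀ = (0.39·30 + 1.21·3.5) / 1.6 = 9.959 mg/L.
Travel time t = 7.07e+04 m / 0.55 m/s = 1.285e+05 s = 1.488 d.
C = 9.959·exp(−0.28·1.488) = 9.959·0.6593 = 6.566 mg/L.

6.57 mg/L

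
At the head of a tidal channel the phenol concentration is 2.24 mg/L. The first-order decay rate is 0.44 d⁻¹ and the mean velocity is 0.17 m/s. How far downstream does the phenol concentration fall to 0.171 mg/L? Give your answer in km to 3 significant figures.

From C = C₀·e^(−kt), t = ln(C₀/C)/k = ln(2.24/0.171)/0.44 = 2.573/0.44 = 5.847 d.
Distance = v·t = 0.17 m/s × 5.052e+05 s = 8.588e+04 m = 85.88 km.

85.9 km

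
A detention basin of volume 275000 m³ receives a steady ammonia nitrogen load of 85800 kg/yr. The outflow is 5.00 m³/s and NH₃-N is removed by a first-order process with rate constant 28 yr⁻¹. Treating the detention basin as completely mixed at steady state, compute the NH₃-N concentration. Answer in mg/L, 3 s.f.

Outflow Q = 5.00 m³/s × 3.156e+07 s/yr = 1.578e+08 m³/yr.
Steady-state CSTR mass balance: W = Q·C + k·V·C, so C = W/(Q + kV).
Q + kV = 1.578e+08 + 28·275000 = 1.655e+08 m³/yr.
C = 85800/1.655e+08 = 0.0005185 kg/m³ = 0.5185 mg/L.

0.518 mg/L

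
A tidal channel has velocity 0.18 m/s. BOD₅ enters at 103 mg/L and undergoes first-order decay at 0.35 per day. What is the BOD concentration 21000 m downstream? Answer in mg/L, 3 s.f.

Travel time t = 21000 m / 0.18 m/s = 2.1e+04/0.18 = 1.167e+05 s = 1.35 d.
First-order decay: C = 103·exp(−0.35·1.35) = 103·0.6234 = 64.21 mg/L.

64.2 mg/L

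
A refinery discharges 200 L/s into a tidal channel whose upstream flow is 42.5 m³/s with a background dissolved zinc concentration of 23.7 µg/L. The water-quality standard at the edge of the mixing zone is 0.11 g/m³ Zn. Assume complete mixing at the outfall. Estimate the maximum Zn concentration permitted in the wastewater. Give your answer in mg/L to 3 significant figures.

18.4 mg/L

200 L/s = 0.2 m³/s.
23.7 µg/L = 0.0237 mg/L.
Mass balance: 0.11·42.7 = 0.2·Cₑ + 42.5·0.0237.
Cₑ = (4.697 − 1.007) / 0.2 = 18.45 mg/L.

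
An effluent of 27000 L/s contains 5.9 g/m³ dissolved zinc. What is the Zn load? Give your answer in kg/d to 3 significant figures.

27000 L/s = 27 m³/s.
Mass flux = Q·C = 27 m³/s × 5.9 g/m³ = 159.3 g/s.
= 159.3 g/s × 86.4 = 1.376e+04 kg/d.

13800 kg/d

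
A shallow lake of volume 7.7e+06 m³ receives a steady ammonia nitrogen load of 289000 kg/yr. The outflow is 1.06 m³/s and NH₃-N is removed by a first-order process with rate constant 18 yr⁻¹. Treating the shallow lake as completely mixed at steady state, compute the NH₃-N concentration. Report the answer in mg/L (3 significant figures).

1.68 mg/L

Outflow Q = 1.06 m³/s × 3.156e+07 s/yr = 3.345e+07 m³/yr.
Steady-state CSTR mass balance: W = Q·C + k·V·C, so C = W/(Q + kV).
Q + kV = 3.345e+07 + 18·7.7e+06 = 1.721e+08 m³/yr.
C = 289000/1.721e+08 = 0.00168 kg/m³ = 1.68 mg/L.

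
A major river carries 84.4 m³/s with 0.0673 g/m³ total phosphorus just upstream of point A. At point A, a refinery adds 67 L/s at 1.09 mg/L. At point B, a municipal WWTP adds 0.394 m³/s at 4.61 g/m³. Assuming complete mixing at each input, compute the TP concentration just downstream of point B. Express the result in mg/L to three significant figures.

67 L/s = 0.067 m³/s.
After input A: C = (84.4·0.0673 + 0.067·1.09) / 84.47 = 0.06811 mg/L.
After input B: C = (84.47·0.06811 + 0.394·4.61) / 84.86 = 0.0892 mg/L.

0.0892 mg/L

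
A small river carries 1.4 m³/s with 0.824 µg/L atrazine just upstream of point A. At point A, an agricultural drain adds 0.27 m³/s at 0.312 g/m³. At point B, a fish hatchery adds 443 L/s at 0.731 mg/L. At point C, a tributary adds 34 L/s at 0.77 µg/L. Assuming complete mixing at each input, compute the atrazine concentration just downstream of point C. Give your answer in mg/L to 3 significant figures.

0.824 µg/L = 0.000824 mg/L.
After input A: C = (1.4·0.000824 + 0.27·0.312) / 1.67 = 0.05113 mg/L.
443 L/s = 0.443 m³/s.
After input B: C = (1.67·0.05113 + 0.443·0.731) / 2.113 = 0.1937 mg/L.
34 L/s = 0.034 m³/s.
0.77 µg/L = 0.00077 mg/L.
After input C: C = (2.113·0.1937 + 0.034·0.00077) / 2.147 = 0.1906 mg/L.

0.191 mg/L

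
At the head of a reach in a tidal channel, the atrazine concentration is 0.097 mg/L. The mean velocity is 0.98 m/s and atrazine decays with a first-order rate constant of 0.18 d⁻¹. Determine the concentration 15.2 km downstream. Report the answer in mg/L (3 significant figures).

0.0939 mg/L

Travel time t = 15.2 km / 0.98 m/s = 1.52e+04/0.98 = 1.551e+04 s = 0.1795 d.
First-order decay: C = 0.097·exp(−0.18·0.1795) = 0.097·0.9682 = 0.09392 mg/L.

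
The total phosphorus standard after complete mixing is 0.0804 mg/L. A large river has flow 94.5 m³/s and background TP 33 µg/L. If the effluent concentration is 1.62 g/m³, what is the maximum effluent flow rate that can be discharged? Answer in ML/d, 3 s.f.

251 ML/d

33 µg/L = 0.033 mg/L.
Mass balance at complete mixing: C_std·(Q_w + Q_r) = Q_w·C_e + Q_r·C_b.
Rearranging, Q_w = Q_r·(C_std − C_b)/(C_e − C_std) = 94.5·(0.0804 − 0.033) / (1.62 − 0.0804) = 2.909 m³/s.
= 251.4 ML/d.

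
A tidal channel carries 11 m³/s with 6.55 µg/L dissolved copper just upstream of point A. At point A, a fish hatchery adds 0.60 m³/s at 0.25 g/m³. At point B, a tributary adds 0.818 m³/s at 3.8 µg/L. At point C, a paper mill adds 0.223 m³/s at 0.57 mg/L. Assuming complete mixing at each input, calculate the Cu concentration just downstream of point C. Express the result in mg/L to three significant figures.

6.55 µg/L = 0.00655 mg/L.
After input A: C = (11·0.00655 + 0.6·0.25) / 11.6 = 0.01914 mg/L.
3.8 µg/L = 0.0038 mg/L.
After input B: C = (11.6·0.01914 + 0.818·0.0038) / 12.42 = 0.01813 mg/L.
After input C: C = (12.42·0.01813 + 0.223·0.57) / 12.64 = 0.02787 mg/L.

0.0279 mg/L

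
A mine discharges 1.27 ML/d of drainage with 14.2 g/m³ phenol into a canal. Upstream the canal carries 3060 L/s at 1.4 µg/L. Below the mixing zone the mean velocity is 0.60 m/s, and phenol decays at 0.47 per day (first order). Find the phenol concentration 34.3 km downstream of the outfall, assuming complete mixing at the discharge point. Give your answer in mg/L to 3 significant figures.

0.0508 mg/L

1.27 ML/d = 0.0147 m³/s.
3060 L/s = 3.06 m³/s.
1.4 µg/L = 0.0014 mg/L.
After complete mixing, C₀ = (0.0147·14.2 + 3.06·0.0014) / 3.075 = 0.06928 mg/L.
Travel time t = 3.43e+04 m / 0.60 m/s = 5.717e+04 s = 0.6617 d.
C = 0.06928·exp(−0.47·0.6617) = 0.06928·0.7327 = 0.05076 mg/L.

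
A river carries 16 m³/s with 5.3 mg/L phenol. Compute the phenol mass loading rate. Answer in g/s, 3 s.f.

84.8 g/s

Mass flux = Q·C = 16 m³/s × 5.3 g/m³ = 84.8 g/s.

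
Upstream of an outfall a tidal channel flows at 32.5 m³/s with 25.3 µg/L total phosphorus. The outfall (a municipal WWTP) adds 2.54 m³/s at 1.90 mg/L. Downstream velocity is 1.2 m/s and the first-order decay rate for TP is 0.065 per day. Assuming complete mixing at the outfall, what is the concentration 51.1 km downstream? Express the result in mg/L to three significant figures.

0.156 mg/L

25.3 µg/L = 0.0253 mg/L.
After complete mixing, C₀ = (2.54·1.9 + 32.5·0.0253) / 35.04 = 0.1612 mg/L.
Travel time t = 5.11e+04 m / 1.2 m/s = 4.258e+04 s = 0.4929 d.
C = 0.1612·exp(−0.065·0.4929) = 0.1612·0.9685 = 0.1561 mg/L.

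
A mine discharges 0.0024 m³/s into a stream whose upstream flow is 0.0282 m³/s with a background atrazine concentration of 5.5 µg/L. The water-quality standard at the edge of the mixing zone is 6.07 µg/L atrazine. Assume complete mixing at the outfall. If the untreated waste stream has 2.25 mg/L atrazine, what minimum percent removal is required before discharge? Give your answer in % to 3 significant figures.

5.5 µg/L = 0.0055 mg/L.
6.07 µg/L = 0.00607 mg/L.
Mass balance: 0.00607·0.0306 = 0.0024·Cₑ + 0.0282·0.0055.
Cₑ = (0.0001857 − 0.0001551) / 0.0024 = 0.01277 mg/L.
Required removal = 1 − 0.01277/2.25 = 99.43 %.

99.4 %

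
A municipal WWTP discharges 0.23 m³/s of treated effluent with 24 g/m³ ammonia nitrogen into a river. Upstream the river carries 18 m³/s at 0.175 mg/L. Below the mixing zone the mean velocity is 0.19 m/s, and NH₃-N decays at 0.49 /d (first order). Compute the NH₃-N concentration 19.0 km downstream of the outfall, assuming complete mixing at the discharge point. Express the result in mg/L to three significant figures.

0.270 mg/L

After complete mixing, C₀ = (0.23·24 + 18·0.175) / 18.23 = 0.4756 mg/L.
Travel time t = 1.9e+04 m / 0.19 m/s = 1e+05 s = 1.157 d.
C = 0.4756·exp(−0.49·1.157) = 0.4756·0.5672 = 0.2697 mg/L.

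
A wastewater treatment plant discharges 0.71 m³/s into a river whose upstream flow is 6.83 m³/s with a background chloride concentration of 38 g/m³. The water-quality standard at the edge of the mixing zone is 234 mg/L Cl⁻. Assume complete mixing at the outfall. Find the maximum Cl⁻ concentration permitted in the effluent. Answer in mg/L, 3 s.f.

Mass balance: 234·7.54 = 0.71·Cₑ + 6.83·38.
Cₑ = (1764 − 259.5) / 0.71 = 2119 mg/L.

2120 mg/L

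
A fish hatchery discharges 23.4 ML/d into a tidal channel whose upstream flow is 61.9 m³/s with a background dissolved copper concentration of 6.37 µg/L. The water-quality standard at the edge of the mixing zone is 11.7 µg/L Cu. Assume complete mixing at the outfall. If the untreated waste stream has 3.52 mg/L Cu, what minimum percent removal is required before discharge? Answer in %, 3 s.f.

65.1 %

23.4 ML/d = 0.2708 m³/s.
6.37 µg/L = 0.00637 mg/L.
11.7 µg/L = 0.0117 mg/L.
Mass balance: 0.0117·62.17 = 0.2708·Cₑ + 61.9·0.00637.
Cₑ = (0.7274 − 0.3943) / 0.2708 = 1.23 mg/L.
Required removal = 1 − 1.23/3.52 = 65.06 %.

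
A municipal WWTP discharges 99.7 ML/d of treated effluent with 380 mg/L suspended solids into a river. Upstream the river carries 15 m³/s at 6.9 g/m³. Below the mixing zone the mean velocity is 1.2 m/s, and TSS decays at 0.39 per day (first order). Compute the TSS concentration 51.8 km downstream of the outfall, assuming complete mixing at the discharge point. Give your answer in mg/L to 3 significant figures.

99.7 ML/d = 1.154 m³/s.
After complete mixing, C₀ = (1.154·380 + 15·6.9) / 16.15 = 33.55 mg/L.
Travel time t = 5.18e+04 m / 1.2 m/s = 4.317e+04 s = 0.4996 d.
C = 33.55·exp(−0.39·0.4996) = 33.55·0.823 = 27.61 mg/L.

27.6 mg/L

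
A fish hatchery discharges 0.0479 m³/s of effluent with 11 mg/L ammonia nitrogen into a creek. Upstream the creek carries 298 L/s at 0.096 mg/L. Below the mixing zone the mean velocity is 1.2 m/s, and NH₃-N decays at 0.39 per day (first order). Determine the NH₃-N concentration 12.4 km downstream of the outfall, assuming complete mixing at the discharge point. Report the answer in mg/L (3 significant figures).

1.53 mg/L

298 L/s = 0.298 m³/s.
After complete mixing, C₀ = (0.0479·11 + 0.298·0.096) / 0.3459 = 1.606 mg/L.
Travel time t = 1.24e+04 m / 1.2 m/s = 1.033e+04 s = 0.1196 d.
C = 1.606·exp(−0.39·0.1196) = 1.606·0.9544 = 1.533 mg/L.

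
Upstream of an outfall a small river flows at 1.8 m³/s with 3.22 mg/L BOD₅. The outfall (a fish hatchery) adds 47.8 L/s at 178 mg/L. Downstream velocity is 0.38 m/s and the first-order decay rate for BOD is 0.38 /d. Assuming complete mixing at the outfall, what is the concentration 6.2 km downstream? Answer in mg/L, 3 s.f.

47.8 L/s = 0.0478 m³/s.
After complete mixing, C₀ = (0.0478·178 + 1.8·3.22) / 1.848 = 7.741 mg/L.
Travel time t = 6200 m / 0.38 m/s = 1.632e+04 s = 0.1888 d.
C = 7.741·exp(−0.38·0.1888) = 7.741·0.9308 = 7.205 mg/L.

7.21 mg/L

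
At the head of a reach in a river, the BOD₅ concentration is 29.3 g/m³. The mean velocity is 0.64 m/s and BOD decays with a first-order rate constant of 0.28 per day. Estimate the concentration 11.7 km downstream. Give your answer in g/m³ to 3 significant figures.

Travel time t = 11.7 km / 0.64 m/s = 1.17e+04/0.64 = 1.828e+04 s = 0.2116 d.
First-order decay: C = 29.3·exp(−0.28·0.2116) = 29.3·0.9425 = 27.61 g/m³.

27.6 g/m³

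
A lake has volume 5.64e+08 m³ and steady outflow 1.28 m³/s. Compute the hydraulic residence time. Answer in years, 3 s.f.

Q = 1.28 m³/s × 3.156e+07 s/yr = 4.039e+07 m³/yr.
Hydraulic residence time τ = V/Q = 5.64e+08/4.039e+07 = 13.96 yr.

14.0 yr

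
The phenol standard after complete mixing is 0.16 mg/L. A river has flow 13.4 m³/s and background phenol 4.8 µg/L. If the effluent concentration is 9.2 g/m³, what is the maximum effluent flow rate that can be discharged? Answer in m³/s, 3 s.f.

0.230 m³/s

4.8 µg/L = 0.0048 mg/L.
Mass balance at complete mixing: C_std·(Q_w + Q_r) = Q_w·C_e + Q_r·C_b.
Rearranging, Q_w = Q_r·(C_std − C_b)/(C_e − C_std) = 13.4·(0.16 − 0.0048) / (9.2 − 0.16) = 0.2301 m³/s.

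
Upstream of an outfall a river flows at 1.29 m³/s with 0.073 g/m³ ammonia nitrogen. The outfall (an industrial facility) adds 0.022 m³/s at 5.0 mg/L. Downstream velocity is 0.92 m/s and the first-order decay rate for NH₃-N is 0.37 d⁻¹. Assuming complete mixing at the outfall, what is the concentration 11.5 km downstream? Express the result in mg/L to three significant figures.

After complete mixing, C₀ = (0.022·5 + 1.29·0.073) / 1.312 = 0.1556 mg/L.
Travel time t = 1.15e+04 m / 0.92 m/s = 1.25e+04 s = 0.1447 d.
C = 0.1556·exp(−0.37·0.1447) = 0.1556·0.9479 = 0.1475 mg/L.

0.148 mg/L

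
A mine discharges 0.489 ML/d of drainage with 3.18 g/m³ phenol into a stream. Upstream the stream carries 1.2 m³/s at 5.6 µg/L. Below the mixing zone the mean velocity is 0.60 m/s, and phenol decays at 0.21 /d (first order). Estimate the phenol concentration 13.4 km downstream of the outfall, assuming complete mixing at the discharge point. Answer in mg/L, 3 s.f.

0.0194 mg/L

0.489 ML/d = 0.00566 m³/s.
5.6 µg/L = 0.0056 mg/L.
After complete mixing, C₀ = (0.00566·3.18 + 1.2·0.0056) / 1.206 = 0.0205 mg/L.
Travel time t = 1.34e+04 m / 0.60 m/s = 2.233e+04 s = 0.2585 d.
C = 0.0205·exp(−0.21·0.2585) = 0.0205·0.9472 = 0.01942 mg/L.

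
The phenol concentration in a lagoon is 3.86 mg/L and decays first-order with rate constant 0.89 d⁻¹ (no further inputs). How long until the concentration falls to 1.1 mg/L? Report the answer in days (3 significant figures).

1.41 d

t = ln(C₀/C)/k = ln(3.86/1.1)/0.89 = 1.255/0.89 = 1.411 d.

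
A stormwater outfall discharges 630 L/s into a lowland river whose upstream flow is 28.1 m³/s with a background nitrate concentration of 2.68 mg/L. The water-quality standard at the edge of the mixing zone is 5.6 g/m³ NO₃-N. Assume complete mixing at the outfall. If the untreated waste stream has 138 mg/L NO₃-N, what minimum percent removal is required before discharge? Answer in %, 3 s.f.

630 L/s = 0.63 m³/s.
Mass balance: 5.6·28.73 = 0.63·Cₑ + 28.1·2.68.
Cₑ = (160.9 − 75.31) / 0.63 = 135.8 mg/L.
Required removal = 1 − 135.8/138 = 1.564 %.

1.56 %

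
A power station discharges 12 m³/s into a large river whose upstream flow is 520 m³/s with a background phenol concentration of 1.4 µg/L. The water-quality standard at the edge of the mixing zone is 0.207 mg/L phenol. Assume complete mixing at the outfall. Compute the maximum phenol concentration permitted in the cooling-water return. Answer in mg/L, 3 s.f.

9.12 mg/L

1.4 µg/L = 0.0014 mg/L.
Mass balance: 0.207·532 = 12·Cₑ + 520·0.0014.
Cₑ = (110.1 − 0.728) / 12 = 9.116 mg/L.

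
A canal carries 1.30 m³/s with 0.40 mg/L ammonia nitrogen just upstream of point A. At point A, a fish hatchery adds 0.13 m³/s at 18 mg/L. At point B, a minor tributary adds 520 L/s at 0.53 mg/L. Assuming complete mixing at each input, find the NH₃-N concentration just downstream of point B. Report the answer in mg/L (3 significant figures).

After input A: C = (1.3·0.4 + 0.13·18) / 1.43 = 2 mg/L.
520 L/s = 0.52 m³/s.
After input B: C = (1.43·2 + 0.52·0.53) / 1.95 = 1.608 mg/L.

1.61 mg/L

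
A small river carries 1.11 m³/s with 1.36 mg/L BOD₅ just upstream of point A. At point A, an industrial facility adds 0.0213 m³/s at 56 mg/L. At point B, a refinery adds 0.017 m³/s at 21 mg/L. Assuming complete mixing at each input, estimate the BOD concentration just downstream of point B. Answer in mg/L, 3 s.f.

After input A: C = (1.11·1.36 + 0.0213·56) / 1.131 = 2.389 mg/L.
After input B: C = (1.131·2.389 + 0.017·21) / 1.148 = 2.664 mg/L.

2.66 mg/L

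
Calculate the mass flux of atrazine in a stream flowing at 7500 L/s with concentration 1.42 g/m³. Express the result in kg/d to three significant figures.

7500 L/s = 7.5 m³/s.
Mass flux = Q·C = 7.5 m³/s × 1.42 g/m³ = 10.65 g/s.
= 10.65 g/s × 86.4 = 920.2 kg/d.

920 kg/d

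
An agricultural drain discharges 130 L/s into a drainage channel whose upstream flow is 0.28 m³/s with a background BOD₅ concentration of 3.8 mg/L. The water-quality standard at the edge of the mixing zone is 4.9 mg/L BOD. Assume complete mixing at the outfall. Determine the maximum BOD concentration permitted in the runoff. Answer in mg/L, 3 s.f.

7.27 mg/L

130 L/s = 0.13 m³/s.
Mass balance: 4.9·0.41 = 0.13·Cₑ + 0.28·3.8.
Cₑ = (2.009 − 1.064) / 0.13 = 7.269 mg/L.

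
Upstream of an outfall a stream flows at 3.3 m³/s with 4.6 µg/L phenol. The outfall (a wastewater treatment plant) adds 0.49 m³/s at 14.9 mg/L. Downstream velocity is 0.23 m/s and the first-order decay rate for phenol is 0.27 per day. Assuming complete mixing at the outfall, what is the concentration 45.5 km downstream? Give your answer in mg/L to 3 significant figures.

1.04 mg/L

4.6 µg/L = 0.0046 mg/L.
After complete mixing, C₀ = (0.49·14.9 + 3.3·0.0046) / 3.79 = 1.93 mg/L.
Travel time t = 4.55e+04 m / 0.23 m/s = 1.978e+05 s = 2.29 d.
C = 1.93·exp(−0.27·2.29) = 1.93·0.5389 = 1.04 mg/L.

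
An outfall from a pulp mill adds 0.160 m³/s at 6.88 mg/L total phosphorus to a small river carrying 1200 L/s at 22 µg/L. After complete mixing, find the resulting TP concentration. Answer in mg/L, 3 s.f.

0.829 mg/L

1200 L/s = 1.2 m³/s.
22 µg/L = 0.022 mg/L.
Flow-weighted mixing gives C = (0.16·6.88 + 1.2·0.022) / (0.16 + 1.2) = 1.127/1.36 = 0.8288 mg/L.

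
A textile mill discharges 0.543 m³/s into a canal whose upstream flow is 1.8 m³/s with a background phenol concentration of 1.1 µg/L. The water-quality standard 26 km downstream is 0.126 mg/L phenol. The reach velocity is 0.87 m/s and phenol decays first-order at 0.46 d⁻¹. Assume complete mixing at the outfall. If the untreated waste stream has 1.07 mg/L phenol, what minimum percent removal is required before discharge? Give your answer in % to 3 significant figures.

1.1 µg/L = 0.0011 mg/L.
Travel time to the compliance point: t = 2.6e+04/0.87 = 2.989e+04 s = 0.3459 d; decay factor exp(−0.46·0.3459) = 0.8529.
So the concentration just after mixing may be at most 0.126/0.8529 = 0.1477 mg/L.
Mass balance: 0.1477·2.343 = 0.543·Cₑ + 1.8·0.0011.
Cₑ = (0.3461 − 0.00198) / 0.543 = 0.6338 mg/L.
Required removal = 1 − 0.6338/1.07 = 40.77 %.

40.8 %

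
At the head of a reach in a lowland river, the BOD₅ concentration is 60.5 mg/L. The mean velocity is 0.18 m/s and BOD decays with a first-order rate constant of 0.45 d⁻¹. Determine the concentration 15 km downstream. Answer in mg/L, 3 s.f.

Travel time t = 15 km / 0.18 m/s = 1.5e+04/0.18 = 8.333e+04 s = 0.9645 d.
First-order decay: C = 60.5·exp(−0.45·0.9645) = 60.5·0.6479 = 39.2 mg/L.

39.2 mg/L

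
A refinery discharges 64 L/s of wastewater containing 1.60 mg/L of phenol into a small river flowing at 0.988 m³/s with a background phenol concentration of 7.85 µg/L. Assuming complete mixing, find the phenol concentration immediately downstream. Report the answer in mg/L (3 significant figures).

64 L/s = 0.064 m³/s.
7.85 µg/L = 0.00785 mg/L.
By mass balance at complete mixing, C = (0.064·1.6 + 0.988·0.00785) / (0.064 + 0.988) = 0.1102/1.052 = 0.1047 mg/L.

0.105 mg/L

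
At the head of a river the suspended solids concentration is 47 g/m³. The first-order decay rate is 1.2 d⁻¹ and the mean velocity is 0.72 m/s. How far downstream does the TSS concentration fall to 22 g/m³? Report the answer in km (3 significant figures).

From C = C₀·e^(−kt), t = ln(C₀/C)/k = ln(47/22)/1.2 = 0.7591/1.2 = 0.6326 d.
Distance = v·t = 0.72 m/s × 5.466e+04 s = 3.935e+04 m = 39.35 km.

39.4 km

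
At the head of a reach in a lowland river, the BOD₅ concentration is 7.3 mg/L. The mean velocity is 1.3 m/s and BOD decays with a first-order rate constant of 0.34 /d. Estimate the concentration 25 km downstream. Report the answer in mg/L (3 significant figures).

6.77 mg/L

Travel time t = 25 km / 1.3 m/s = 2.5e+04/1.3 = 1.923e+04 s = 0.2226 d.
First-order decay: C = 7.3·exp(−0.34·0.2226) = 7.3·0.9271 = 6.768 mg/L.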